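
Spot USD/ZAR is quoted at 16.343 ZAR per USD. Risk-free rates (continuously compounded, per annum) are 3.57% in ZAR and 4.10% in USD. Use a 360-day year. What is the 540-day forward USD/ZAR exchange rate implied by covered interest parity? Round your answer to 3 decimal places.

F = S·e^((r_ZAR − r_USD)T) = 16.343 · e^((0.0357 − 0.0410) × 540/360)
= 16.343 · e^-0.007950 = 16.343 × 0.992082
F = 16.214 ZAR per USD

16.214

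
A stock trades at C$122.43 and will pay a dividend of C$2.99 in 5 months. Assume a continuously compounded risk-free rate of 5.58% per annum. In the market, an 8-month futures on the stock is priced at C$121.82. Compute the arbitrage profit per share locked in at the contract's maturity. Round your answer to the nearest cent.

C$2.22 per share

PV(dividends) I = 2.99·e^(−0.0558·5/12) = 2.9213
Fair futures F* = (S − I)·e^(rT) = (122.43 − 2.9213)·e^0.037200 = 119.5087 × 1.037901 = 124.0382
Market C$121.82 < fair 124.0382: forward underpriced → reverse cash-and-carry (short the stock, invest proceeds at r, pay the dividends, go long the forward).
Profit at T = |F_mkt − F*| = |121.82 − 124.0382| = C$2.22 per share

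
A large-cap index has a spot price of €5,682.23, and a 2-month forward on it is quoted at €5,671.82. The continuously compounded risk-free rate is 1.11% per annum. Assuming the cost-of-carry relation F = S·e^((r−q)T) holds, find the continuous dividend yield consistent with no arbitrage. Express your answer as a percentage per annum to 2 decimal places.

From F = S·e^((r−q)T): (r − q) = ln(F/S)/T
ln(5671.82/5682.23) = ln(0.998168) = -0.001834
(r − q) = -0.001834 / (2/12) = -0.011004
q = r − ln(F/S)/T = 0.0111 + 0.011004 = 0.022104
q = 2.21%

2.21%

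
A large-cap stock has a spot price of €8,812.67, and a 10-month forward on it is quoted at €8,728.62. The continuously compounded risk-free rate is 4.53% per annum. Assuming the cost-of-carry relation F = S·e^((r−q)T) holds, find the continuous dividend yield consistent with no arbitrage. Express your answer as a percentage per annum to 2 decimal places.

5.68%

From F = S·e^((r−q)T): (r − q) = ln(F/S)/T
ln(8728.62/8812.67) = ln(0.990463) = -0.009583
(r − q) = -0.009583 / (10/12) = -0.011500
q = r − ln(F/S)/T = 0.0453 + 0.011500 = 0.056800
q = 5.68%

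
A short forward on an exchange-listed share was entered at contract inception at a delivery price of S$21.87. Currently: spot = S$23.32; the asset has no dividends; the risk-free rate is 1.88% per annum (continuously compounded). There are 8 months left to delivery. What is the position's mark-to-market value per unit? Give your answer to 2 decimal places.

Current fair forward for the remaining 8 months: F = S·e^(r·T), r = 0.0188
F = 23.32 · e^(0.0188 × 8/12) = 23.32 × 1.012612 = 23.6141
Value of long forward = (F − K)·e^(−rT) = (23.6141 − 21.87) · e^(−0.0188·8/12)
= 1.7441 × 0.987545 = 1.72
Short position value = −(long value) = -S$1.72

-S$1.72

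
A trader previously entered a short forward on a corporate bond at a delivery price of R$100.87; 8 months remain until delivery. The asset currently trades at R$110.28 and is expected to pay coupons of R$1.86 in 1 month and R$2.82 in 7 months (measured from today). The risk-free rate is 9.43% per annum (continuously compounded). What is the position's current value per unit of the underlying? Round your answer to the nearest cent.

-R$11.04

PV(remaining coupons) I = 1.86·e^(−0.0943·1/12) + 2.82·e^(−0.0943·7/12) = 4.5145
Current forward F = (S − I)·e^(rT) = (110.28 − 4.5145)·e^(0.0943·8/12) = 105.7655 × 1.064885 = 112.6281
Value (long) = (F − K)·e^(−rT) = (112.6281 − 100.87) × 0.939069 = 11.0417
Short position value = −(long value) = -R$11.04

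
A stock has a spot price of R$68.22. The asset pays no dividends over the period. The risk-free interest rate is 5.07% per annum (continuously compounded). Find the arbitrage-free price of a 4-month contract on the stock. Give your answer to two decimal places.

F = S·e^(rT) = 68.22 · e^(0.0507 × 4/12)
= 68.22 · e^0.016900 = 68.22 × 1.017044
F = R$69.38

R$69.38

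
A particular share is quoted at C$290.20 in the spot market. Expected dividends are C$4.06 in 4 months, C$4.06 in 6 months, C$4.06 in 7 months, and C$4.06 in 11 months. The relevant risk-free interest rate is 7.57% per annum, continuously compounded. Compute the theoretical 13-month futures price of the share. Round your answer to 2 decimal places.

C$298.13

PV(dividends) I = 4.06·e^(−0.0757·4/12) + 4.06·e^(−0.0757·6/12) + 4.06·e^(−0.0757·7/12) + 4.06·e^(−0.0757·11/12)
I = 3.9588 + 3.9092 + 3.8846 + 3.7878 = 15.5404
F = (S − I)·e^(rT) = (290.20 − 15.5404) · e^(0.0757·13/12)
= 274.6596 · e^0.082008 = 274.6596 × 1.085464 = C$298.13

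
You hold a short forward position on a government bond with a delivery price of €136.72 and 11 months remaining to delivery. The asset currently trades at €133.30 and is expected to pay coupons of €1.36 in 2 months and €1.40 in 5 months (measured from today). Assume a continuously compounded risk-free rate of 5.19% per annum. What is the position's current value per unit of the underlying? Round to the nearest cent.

-€0.21

PV(remaining coupons) I = 1.36·e^(−0.0519·2/12) + 1.40·e^(−0.0519·5/12) = 2.7183
Current forward F = (S − I)·e^(rT) = (133.30 − 2.7183)·e^(0.0519·11/12) = 130.5817 × 1.048725 = 136.9443
Value (long) = (F − K)·e^(−rT) = (136.9443 − 136.72) × 0.953539 = 0.2139
Short position value = −(long value) = -€0.21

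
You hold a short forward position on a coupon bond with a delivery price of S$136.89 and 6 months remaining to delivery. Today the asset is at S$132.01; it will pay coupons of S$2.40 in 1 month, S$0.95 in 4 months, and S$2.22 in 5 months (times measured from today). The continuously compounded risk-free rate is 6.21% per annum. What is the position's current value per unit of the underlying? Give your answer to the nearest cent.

PV(remaining coupons) I = 2.40·e^(−0.0621·1/12) + 0.95·e^(−0.0621·4/12) + 2.22·e^(−0.0621·5/12) = 5.4814
Current forward F = (S − I)·e^(rT) = (132.01 − 5.4814)·e^(0.0621·6/12) = 126.5286 × 1.031537 = 130.5189
Value (long) = (F − K)·e^(−rT) = (130.5189 − 136.89) × 0.969427 = -6.1763
Short position value = −(long value) = S$6.18

S$6.18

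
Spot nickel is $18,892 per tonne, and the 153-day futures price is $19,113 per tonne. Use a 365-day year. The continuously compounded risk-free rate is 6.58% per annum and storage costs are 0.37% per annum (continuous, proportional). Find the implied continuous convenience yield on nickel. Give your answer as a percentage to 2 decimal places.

4.18%

F = S·e^((r+u−y)T) ⇒ (r+u−y) = ln(F/S)/T
ln(19113/18892) = 0.011630; /T ⇒ 0.027745
y = r + u − ln(F/S)/T = 0.0658 + 0.0037 − 0.027745 = 0.041755
y = 4.18%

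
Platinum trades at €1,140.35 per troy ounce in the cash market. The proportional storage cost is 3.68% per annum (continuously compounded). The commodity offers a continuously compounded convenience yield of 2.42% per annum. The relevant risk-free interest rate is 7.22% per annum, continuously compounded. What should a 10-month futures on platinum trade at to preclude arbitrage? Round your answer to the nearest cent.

€1,223.85 per troy ounce

Net carry = r + u − y = 0.0722 + 0.0368 − 0.0242 = 0.0848
F = S·e^((r+u−y)T) = 1140.35 · e^(0.0848 × 10/12) = 1140.35 · e^0.07066667
= 1140.35 × 1.07322343 = €1,223.85 per troy ounce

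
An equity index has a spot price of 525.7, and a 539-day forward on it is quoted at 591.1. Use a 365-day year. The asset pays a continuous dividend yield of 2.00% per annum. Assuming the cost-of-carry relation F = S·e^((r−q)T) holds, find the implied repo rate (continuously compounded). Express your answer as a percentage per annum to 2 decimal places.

9.94%

From F = S·e^((r−q)T): (r − q) = ln(F/S)/T
ln(591.1/525.7) = ln(1.124406) = 0.117255
(r − q) = 0.117255 / (539/365) = 0.079403
r = ln(F/S)/T + q = 0.079403 + 0.0200 = 0.099403
r = 9.94%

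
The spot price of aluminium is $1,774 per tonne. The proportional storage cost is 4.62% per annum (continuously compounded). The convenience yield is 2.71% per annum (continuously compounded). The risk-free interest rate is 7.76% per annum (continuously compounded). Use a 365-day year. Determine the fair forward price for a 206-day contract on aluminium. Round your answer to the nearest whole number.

$1,874 per tonne

Net carry = r + u − y = 0.0776 + 0.0462 − 0.0271 = 0.0967
F = S·e^((r+u−y)T) = 1774 · e^(0.0967 × 206/365) = 1774 · e^0.054576
= 1774 × 1.056093 = $1,874 per tonne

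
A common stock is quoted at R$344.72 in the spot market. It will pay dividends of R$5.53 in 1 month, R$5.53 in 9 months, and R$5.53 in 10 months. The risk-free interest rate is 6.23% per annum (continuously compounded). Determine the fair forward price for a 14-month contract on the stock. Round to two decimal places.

R$353.47

PV(dividends) I = 5.53·e^(−0.0623·1/12) + 5.53·e^(−0.0623·9/12) + 5.53·e^(−0.0623·10/12)
I = 5.5014 + 5.2776 + 5.2502 = 16.0292
F = (S − I)·e^(rT) = (344.72 − 16.0292) · e^(0.0623·14/12)
= 328.6908 · e^0.072683 = 328.6908 × 1.075390 = R$353.47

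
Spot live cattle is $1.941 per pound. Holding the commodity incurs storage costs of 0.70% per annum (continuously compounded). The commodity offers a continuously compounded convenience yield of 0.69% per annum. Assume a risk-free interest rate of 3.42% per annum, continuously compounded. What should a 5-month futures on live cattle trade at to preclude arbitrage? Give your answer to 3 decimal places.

$1.969 per pound

Net carry = r + u − y = 0.0342 + 0.0070 − 0.0069 = 0.0343
F = S·e^((r+u−y)T) = 1.941 · e^(0.0343 × 5/12) = 1.941 · e^0.014292
= 1.941 × 1.014395 = $1.969 per pound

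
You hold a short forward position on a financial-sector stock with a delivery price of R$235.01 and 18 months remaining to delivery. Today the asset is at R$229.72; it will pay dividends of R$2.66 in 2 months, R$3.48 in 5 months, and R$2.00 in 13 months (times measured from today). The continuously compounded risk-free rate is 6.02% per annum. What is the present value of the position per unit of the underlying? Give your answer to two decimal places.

PV(remaining dividends) I = 2.66·e^(−0.0602·2/12) + 3.48·e^(−0.0602·5/12) + 2.00·e^(−0.0602·13/12) = 7.9010
Current forward F = (S − I)·e^(rT) = (229.72 − 7.9010)·e^(0.0602·18/12) = 221.8190 × 1.094503 = 242.7816
Value (long) = (F − K)·e^(−rT) = (242.7816 − 235.01) × 0.913657 = 7.1006
Short position value = −(long value) = -R$7.10

-R$7.10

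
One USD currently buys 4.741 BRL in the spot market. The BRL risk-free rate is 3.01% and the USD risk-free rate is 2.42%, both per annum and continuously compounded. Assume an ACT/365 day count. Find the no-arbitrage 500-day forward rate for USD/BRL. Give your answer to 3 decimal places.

4.779

F = S·e^((r_BRL − r_USD)T) = 4.741 · e^((0.0301 − 0.0242) × 500/365)
= 4.741 · e^0.008082 = 4.741 × 1.008115
F = 4.779 BRL per USD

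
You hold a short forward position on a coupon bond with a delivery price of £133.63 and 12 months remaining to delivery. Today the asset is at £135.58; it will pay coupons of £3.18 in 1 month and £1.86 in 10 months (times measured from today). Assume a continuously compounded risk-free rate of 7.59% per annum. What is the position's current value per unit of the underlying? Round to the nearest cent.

-£6.81

PV(remaining coupons) I = 3.18·e^(−0.0759·1/12) + 1.86·e^(−0.0759·10/12) = 4.9059
Current forward F = (S − I)·e^(rT) = (135.58 − 4.9059)·e^(0.0759·12/12) = 130.6741 × 1.078855 = 140.9784
Value (long) = (F − K)·e^(−rT) = (140.9784 − 133.63) × 0.926909 = 6.8113
Short position value = −(long value) = -£6.81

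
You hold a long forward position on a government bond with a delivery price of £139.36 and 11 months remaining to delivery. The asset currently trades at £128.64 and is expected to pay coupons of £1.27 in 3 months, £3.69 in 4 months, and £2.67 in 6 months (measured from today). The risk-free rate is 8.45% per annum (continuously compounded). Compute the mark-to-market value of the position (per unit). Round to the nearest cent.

-£7.72

PV(remaining coupons) I = 1.27·e^(−0.0845·3/12) + 3.69·e^(−0.0845·4/12) + 2.67·e^(−0.0845·6/12) = 7.3905
Current forward F = (S − I)·e^(rT) = (128.64 − 7.3905)·e^(0.0845·11/12) = 121.2495 × 1.080537 = 131.0146
Value (long) = (F − K)·e^(−rT) = (131.0146 − 139.36) × 0.925466 = -7.7234
Value = -£7.72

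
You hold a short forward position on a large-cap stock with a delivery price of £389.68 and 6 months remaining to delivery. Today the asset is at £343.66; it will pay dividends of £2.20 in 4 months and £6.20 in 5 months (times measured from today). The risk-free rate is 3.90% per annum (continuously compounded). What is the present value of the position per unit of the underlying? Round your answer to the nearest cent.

PV(remaining dividends) I = 2.20·e^(−0.0390·4/12) + 6.20·e^(−0.0390·5/12) = 8.2716
Current forward F = (S − I)·e^(rT) = (343.66 − 8.2716)·e^(0.0390·6/12) = 335.3884 × 1.019691 = 341.9925
Value (long) = (F − K)·e^(−rT) = (341.9925 − 389.68) × 0.980689 = -46.7666
Short position value = −(long value) = £46.77

£46.77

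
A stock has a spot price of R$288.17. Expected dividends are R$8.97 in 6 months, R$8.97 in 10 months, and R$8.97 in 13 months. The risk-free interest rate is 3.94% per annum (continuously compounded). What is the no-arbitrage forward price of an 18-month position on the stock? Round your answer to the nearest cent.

PV(dividends) I = 8.97·e^(−0.0394·6/12) + 8.97·e^(−0.0394·10/12) + 8.97·e^(−0.0394·13/12)
I = 8.7950 + 8.6803 + 8.5952 = 26.0705
F = (S − I)·e^(rT) = (288.17 − 26.0705) · e^(0.0394·18/12)
= 262.0995 · e^0.059100 = 262.0995 × 1.060881 = R$278.06

R$278.06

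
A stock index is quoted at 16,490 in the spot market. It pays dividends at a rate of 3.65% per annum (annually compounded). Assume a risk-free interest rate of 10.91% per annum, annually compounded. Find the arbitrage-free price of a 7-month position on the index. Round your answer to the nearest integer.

17,154

F = S · (1+r)^T / (1+q)^T
= 16490 × 1.062265 / 1.021132 = 16490 × 1.040282
F = 17,154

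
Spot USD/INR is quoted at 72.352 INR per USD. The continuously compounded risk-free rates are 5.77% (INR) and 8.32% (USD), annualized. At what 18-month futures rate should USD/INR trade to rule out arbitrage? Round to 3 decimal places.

F = S·e^((r_INR − r_USD)T) = 72.352 · e^((0.0577 − 0.0832) × 18/12)
= 72.352 · e^-0.038250 = 72.352 × 0.962472
F = 69.637 INR per USD

69.637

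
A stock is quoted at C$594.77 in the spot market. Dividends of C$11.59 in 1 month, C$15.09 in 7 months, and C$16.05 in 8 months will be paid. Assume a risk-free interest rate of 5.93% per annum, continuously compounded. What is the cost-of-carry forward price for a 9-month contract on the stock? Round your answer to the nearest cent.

PV(dividends) I = 11.59·e^(−0.0593·1/12) + 15.09·e^(−0.0593·7/12) + 16.05·e^(−0.0593·8/12)
I = 11.5329 + 14.5769 + 15.4279 = 41.5377
F = (S − I)·e^(rT) = (594.77 − 41.5377) · e^(0.0593·9/12)
= 553.2323 · e^0.044475 = 553.2323 × 1.045479 = C$578.39

C$578.39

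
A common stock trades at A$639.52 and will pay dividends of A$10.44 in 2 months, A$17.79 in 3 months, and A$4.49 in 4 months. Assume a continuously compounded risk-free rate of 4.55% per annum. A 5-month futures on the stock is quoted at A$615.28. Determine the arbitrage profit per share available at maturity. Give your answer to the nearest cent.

PV(dividends) I = 10.44·e^(−0.0455·2/12) + 17.79·e^(−0.0455·3/12) + 4.49·e^(−0.0455·4/12) = 32.3723
Fair futures F* = (S − I)·e^(rT) = (639.52 − 32.3723)·e^0.018958 = 607.1477 × 1.019139 = 618.7679
Market A$615.28 < fair 618.7679: forward underpriced → reverse cash-and-carry (short the stock, invest proceeds at r, pay the dividends, go long the forward).
Profit at T = |F_mkt − F*| = |615.28 − 618.7679| = A$3.49 per share

A$3.49 per share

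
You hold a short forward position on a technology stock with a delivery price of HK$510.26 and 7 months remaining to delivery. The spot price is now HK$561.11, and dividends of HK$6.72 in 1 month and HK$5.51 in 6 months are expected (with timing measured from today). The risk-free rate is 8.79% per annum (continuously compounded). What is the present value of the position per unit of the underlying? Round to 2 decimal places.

-HK$64.41

PV(remaining dividends) I = 6.72·e^(−0.0879·1/12) + 5.51·e^(−0.0879·6/12) = 11.9440
Current forward F = (S − I)·e^(rT) = (561.11 − 11.9440)·e^(0.0879·7/12) = 549.1660 × 1.052612 = 578.0587
Value (long) = (F − K)·e^(−rT) = (578.0587 − 510.26) × 0.950017 = 64.4099
Short position value = −(long value) = -HK$64.41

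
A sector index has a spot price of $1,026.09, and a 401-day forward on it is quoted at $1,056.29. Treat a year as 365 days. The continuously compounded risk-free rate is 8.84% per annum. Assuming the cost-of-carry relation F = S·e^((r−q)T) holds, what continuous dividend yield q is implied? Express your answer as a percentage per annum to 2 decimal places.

6.20%

From F = S·e^((r−q)T): (r − q) = ln(F/S)/T
ln(1056.29/1026.09) = ln(1.029432) = 0.029007
(r − q) = 0.029007 / (401/365) = 0.026403
q = r − ln(F/S)/T = 0.0884 − 0.026403 = 0.061997
q = 6.20%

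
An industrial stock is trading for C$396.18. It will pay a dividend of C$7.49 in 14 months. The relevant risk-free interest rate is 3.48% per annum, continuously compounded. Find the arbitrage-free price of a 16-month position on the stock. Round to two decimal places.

C$407.46

PV(dividends) I = 7.49·e^(−0.0348·14/12)
I = 7.1920
F = (S − I)·e^(rT) = (396.18 − 7.1920) · e^(0.0348·16/12)
= 388.9880 · e^0.046400 = 388.9880 × 1.047493 = C$407.46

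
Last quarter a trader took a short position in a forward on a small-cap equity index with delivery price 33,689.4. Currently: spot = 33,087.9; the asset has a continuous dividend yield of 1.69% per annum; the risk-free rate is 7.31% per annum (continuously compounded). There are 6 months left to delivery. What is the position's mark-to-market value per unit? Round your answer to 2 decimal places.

-329.20

Current fair forward for the remaining 6 months: F = S·e^((r − q)·T), (r − q) = 0.0731 − 0.0169 = 0.0562
F = 33087.9 · e^(0.0562 × 6/12) = 33087.9 × 1.02849853 = 34030.8565
Value of long forward = (F − K)·e^(−rT) = (34030.8565 − 33689.4) · e^(−0.0731·6/12)
= 341.4565 × 0.96410989 = 329.20
Short position value = −(long value) = -329.20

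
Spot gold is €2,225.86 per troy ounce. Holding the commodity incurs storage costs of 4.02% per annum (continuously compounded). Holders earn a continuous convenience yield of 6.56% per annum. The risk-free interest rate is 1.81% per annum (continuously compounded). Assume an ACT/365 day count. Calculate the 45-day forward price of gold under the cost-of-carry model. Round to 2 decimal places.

Net carry = r + u − y = 0.0181 + 0.0402 − 0.0656 = -0.0073
F = S·e^((r+u−y)T) = 2225.86 · e^(-0.0073 × 45/365) = 2225.86 · e^-0.00090000
= 2225.86 × 0.99910040 = €2,223.86 per troy ounce

€2,223.86 per troy ounce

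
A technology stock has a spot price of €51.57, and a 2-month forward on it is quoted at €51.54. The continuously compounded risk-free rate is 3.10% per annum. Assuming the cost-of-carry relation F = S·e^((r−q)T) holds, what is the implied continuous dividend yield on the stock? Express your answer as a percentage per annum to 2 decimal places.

From F = S·e^((r−q)T): (r − q) = ln(F/S)/T
ln(51.54/51.57) = ln(0.999418) = -0.000582
(r − q) = -0.000582 / (2/12) = -0.003492
q = r − ln(F/S)/T = 0.0310 + 0.003492 = 0.034492
q = 3.45%

3.45%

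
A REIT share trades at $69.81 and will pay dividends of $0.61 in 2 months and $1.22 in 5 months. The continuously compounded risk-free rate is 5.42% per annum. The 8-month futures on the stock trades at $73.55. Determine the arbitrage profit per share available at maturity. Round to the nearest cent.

$3.03 per share

PV(dividends) I = 0.61·e^(−0.0542·2/12) + 1.22·e^(−0.0542·5/12) = 1.7973
Fair futures F* = (S − I)·e^(rT) = (69.81 − 1.7973)·e^0.036133 = 68.0127 × 1.036794 = 70.5152
Market $73.55 > fair 70.5152: forward overpriced → cash-and-carry (borrow at r, buy the stock and collect the dividends, short the forward).
Profit at T = |F_mkt − F*| = |73.55 − 70.5152| = $3.03 per share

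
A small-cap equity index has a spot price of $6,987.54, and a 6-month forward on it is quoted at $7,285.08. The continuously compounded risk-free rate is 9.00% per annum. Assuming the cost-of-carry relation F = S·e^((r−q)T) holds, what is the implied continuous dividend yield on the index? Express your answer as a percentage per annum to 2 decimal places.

0.66%

From F = S·e^((r−q)T): (r − q) = ln(F/S)/T
ln(7285.08/6987.54) = ln(1.042582) = 0.041700
(r − q) = 0.041700 / (6/12) = 0.083400
q = r − ln(F/S)/T = 0.0900 − 0.083400 = 0.006600
q = 0.66%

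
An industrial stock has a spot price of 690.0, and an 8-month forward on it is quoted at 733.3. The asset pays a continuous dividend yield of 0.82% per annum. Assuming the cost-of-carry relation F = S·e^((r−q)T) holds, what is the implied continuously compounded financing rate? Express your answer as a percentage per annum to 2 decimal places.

9.95%

From F = S·e^((r−q)T): (r − q) = ln(F/S)/T
ln(733.3/690.0) = ln(1.062754) = 0.060864
(r − q) = 0.060864 / (8/12) = 0.091296
r = ln(F/S)/T + q = 0.091296 + 0.0082 = 0.099496
r = 9.95%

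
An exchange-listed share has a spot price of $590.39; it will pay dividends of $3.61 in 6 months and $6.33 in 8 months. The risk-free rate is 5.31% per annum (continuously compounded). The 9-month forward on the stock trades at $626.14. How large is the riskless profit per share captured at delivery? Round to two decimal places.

$21.78 per share

PV(dividends) I = 3.61·e^(−0.0531·6/12) + 6.33·e^(−0.0531·8/12) = 9.6253
Fair forward F* = (S − I)·e^(rT) = (590.39 − 9.6253)·e^0.039825 = 580.7647 × 1.040629 = 604.3606
Market $626.14 > fair 604.3606: forward overpriced → cash-and-carry (borrow at r, buy the stock and collect the dividends, short the forward).
Profit at T = |F_mkt − F*| = |626.14 − 604.3606| = $21.78 per share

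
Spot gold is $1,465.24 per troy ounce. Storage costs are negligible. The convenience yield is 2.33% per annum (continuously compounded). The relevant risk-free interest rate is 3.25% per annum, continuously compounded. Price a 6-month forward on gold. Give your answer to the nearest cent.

$1,472.00 per troy ounce

Net carry = r + u − y = 0.0325 + 0.0000 − 0.0233 = 0.0092
F = S·e^((r+u−y)T) = 1465.24 · e^(0.0092 × 6/12) = 1465.24 · e^0.00460000
= 1465.24 × 1.00461060 = $1,472.00 per troy ounce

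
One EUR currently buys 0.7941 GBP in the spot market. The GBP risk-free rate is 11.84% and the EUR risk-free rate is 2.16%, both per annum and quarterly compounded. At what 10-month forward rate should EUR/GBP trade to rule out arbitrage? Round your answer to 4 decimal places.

By covered interest parity, F = S · (1+r_GBP/4)^(4T) / (1+r_EUR/4)^(4T)
= 0.7941 × 1.102119 / 1.018114 = 0.7941 × 1.082510
F = 0.8596 GBP per EUR

0.8596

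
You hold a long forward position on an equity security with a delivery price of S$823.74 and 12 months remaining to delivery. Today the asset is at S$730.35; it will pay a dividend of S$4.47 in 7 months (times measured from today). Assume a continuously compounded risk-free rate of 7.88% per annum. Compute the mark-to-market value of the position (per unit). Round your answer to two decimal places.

-S$35.24

PV(remaining dividends) I = 4.47·e^(−0.0788·7/12) = 4.2692
Current forward F = (S − I)·e^(rT) = (730.35 − 4.2692)·e^(0.0788·12/12) = 726.0808 × 1.081988 = 785.6107
Value (long) = (F − K)·e^(−rT) = (785.6107 − 823.74) × 0.924225 = -35.2401
Value = -S$35.24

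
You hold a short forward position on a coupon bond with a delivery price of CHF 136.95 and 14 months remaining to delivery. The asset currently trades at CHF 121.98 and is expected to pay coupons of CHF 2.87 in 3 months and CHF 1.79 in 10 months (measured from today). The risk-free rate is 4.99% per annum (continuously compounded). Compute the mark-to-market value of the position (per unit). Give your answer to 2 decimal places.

CHF 11.78

PV(remaining coupons) I = 2.87·e^(−0.0499·3/12) + 1.79·e^(−0.0499·10/12) = 4.5515
Current forward F = (S − I)·e^(rT) = (121.98 − 4.5515)·e^(0.0499·14/12) = 117.4285 × 1.059945 = 124.4678
Value (long) = (F − K)·e^(−rT) = (124.4678 − 136.95) × 0.943446 = -11.7763
Short position value = −(long value) = CHF 11.78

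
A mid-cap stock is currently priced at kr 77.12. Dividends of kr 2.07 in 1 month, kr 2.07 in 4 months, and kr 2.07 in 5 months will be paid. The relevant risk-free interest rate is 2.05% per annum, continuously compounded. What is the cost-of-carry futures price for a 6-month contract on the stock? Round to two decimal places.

PV(dividends) I = 2.07·e^(−0.0205·1/12) + 2.07·e^(−0.0205·4/12) + 2.07·e^(−0.0205·5/12)
I = 2.0665 + 2.0559 + 2.0524 = 6.1748
F = (S − I)·e^(rT) = (77.12 − 6.1748) · e^(0.0205·6/12)
= 70.9452 · e^0.010250 = 70.9452 × 1.010303 = kr 71.68

kr 71.68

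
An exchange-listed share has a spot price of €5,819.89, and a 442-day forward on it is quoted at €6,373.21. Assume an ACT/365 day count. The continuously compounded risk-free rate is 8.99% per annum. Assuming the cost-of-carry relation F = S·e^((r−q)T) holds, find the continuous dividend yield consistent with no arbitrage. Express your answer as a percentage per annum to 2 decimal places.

From F = S·e^((r−q)T): (r − q) = ln(F/S)/T
ln(6373.21/5819.89) = ln(1.095074) = 0.090822
(r − q) = 0.090822 / (442/365) = 0.075000
q = r − ln(F/S)/T = 0.0899 − 0.075000 = 0.014900
q = 1.49%

1.49%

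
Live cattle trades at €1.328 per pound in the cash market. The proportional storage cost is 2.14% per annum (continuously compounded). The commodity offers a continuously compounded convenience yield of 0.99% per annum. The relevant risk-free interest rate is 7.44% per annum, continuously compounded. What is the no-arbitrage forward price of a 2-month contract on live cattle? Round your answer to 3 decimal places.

Net carry = r + u − y = 0.0744 + 0.0214 − 0.0099 = 0.0859
F = S·e^((r+u−y)T) = 1.328 · e^(0.0859 × 2/12) = 1.328 · e^0.014317
= 1.328 × 1.014420 = €1.347 per pound

€1.347 per pound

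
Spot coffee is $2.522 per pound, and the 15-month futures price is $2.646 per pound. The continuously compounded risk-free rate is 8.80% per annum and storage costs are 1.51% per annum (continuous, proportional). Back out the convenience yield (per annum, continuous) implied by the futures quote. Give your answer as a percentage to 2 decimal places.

6.47%

F = S·e^((r+u−y)T) ⇒ (r+u−y) = ln(F/S)/T
ln(2.646/2.522) = 0.047997; /T ⇒ 0.038398
y = r + u − ln(F/S)/T = 0.0880 + 0.0151 − 0.038398 = 0.064702
y = 6.47%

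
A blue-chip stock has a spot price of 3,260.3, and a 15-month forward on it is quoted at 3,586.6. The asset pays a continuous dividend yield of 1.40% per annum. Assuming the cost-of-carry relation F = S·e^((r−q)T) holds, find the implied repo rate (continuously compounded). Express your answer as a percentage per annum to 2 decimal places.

9.03%

From F = S·e^((r−q)T): (r − q) = ln(F/S)/T
ln(3586.6/3260.3) = ln(1.100083) = 0.095386
(r − q) = 0.095386 / (15/12) = 0.076309
r = ln(F/S)/T + q = 0.076309 + 0.0140 = 0.090309
r = 9.03%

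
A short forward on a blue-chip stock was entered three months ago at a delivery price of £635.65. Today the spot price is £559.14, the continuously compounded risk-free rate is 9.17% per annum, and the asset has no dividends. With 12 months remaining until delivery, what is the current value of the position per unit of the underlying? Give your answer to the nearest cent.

Current fair forward for the remaining 12 months: F = S·e^(r·T), r = 0.0917
F = 559.14 · e^(0.0917 × 12/12) = 559.14 × 1.096036 = 612.8376
Value of long forward = (F − K)·e^(−rT) = (612.8376 − 635.65) · e^(−0.0917·12/12)
= -22.8124 × 0.912379 = -20.81
Short position value = −(long value) = £20.81

£20.81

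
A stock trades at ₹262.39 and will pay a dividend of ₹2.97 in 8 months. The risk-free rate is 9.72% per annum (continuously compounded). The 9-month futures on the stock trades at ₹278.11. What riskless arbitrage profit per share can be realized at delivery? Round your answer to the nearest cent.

PV(dividends) I = 2.97·e^(−0.0972·8/12) = 2.7836
Fair futures F* = (S − I)·e^(rT) = (262.39 − 2.7836)·e^0.072900 = 259.6064 × 1.075623 = 279.2386
Market ₹278.11 < fair 279.2386: forward underpriced → reverse cash-and-carry (short the stock, invest proceeds at r, pay the dividends, go long the forward).
Profit at T = |F_mkt − F*| = |278.11 − 279.2386| = ₹1.13 per share

₹1.13 per share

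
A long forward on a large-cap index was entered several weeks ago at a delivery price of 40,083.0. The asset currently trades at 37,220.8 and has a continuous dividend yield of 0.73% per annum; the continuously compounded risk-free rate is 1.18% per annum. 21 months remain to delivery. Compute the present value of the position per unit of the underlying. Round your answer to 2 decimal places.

-2515.45

Current fair forward for the remaining 21 months: F = S·e^((r − q)·T), (r − q) = 0.0118 − 0.0073 = 0.0045
F = 37220.8 · e^(0.0045 × 21/12) = 37220.8 × 1.00790609 = 37515.0710
Value of long forward = (F − K)·e^(−rT) = (37515.0710 − 40083.0) · e^(−0.0118·21/12)
= -2567.9290 × 0.97956175 = -2515.45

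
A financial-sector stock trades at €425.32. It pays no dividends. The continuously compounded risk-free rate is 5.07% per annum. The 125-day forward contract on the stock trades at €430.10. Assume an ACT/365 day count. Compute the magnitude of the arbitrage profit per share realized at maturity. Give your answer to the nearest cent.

€2.67 per share

Fair forward: F* = S·e^(carry·T), with carry = r = 0.0507
F* = 425.32 · e^(0.0507 × 125/365) = 425.32 · e^0.017363 = 425.32 × 1.017515 = €432.7695
Market €430.10 < fair €432.7695: forward underpriced → reverse cash-and-carry (short spot, go long the forward).
At maturity, profit = |F_mkt − F*| = |430.10 − 432.7695| = €2.67 per share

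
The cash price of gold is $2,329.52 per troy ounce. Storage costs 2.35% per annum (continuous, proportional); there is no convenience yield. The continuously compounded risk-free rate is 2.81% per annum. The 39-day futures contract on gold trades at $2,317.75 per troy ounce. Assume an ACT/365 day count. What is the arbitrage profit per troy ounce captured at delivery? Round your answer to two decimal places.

Fair futures: F* = S·e^(carry·T), with carry = (r + u) = 0.0281 + 0.0235 = 0.0516
F* = 2329.52 · e^(0.0516 × 39/365) = 2329.52 · e^0.00551342 = 2329.52 × 1.00552865 = $2342.3991
Market $2317.75 < fair $2342.3991: forward underpriced → reverse cash-and-carry (short spot, go long the forward).
At maturity, profit = |F_mkt − F*| = |2317.75 − 2342.3991| = $24.65 per troy ounce

$24.65 per troy ounce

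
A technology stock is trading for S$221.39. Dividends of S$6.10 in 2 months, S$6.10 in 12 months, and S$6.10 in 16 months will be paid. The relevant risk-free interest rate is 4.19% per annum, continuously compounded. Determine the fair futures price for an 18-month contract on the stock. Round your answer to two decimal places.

S$216.93

PV(dividends) I = 6.10·e^(−0.0419·2/12) + 6.10·e^(−0.0419·12/12) + 6.10·e^(−0.0419·16/12)
I = 6.0576 + 5.8497 + 5.7686 = 17.6759
F = (S − I)·e^(rT) = (221.39 − 17.6759) · e^(0.0419·18/12)
= 203.7141 · e^0.062850 = 203.7141 × 1.064867 = S$216.93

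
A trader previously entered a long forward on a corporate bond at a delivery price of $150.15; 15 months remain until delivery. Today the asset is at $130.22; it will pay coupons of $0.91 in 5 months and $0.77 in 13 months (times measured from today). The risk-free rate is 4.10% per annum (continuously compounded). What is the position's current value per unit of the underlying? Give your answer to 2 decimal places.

-$14.06

PV(remaining coupons) I = 0.91·e^(−0.0410·5/12) + 0.77·e^(−0.0410·13/12) = 1.6311
Current forward F = (S − I)·e^(rT) = (130.22 − 1.6311)·e^(0.0410·15/12) = 128.5889 × 1.052586 = 135.3509
Value (long) = (F − K)·e^(−rT) = (135.3509 − 150.15) × 0.950041 = -14.0598
Value = -$14.06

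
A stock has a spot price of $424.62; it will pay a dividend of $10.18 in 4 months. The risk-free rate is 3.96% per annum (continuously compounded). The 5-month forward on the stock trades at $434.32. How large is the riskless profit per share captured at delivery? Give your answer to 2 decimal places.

$12.85 per share

PV(dividends) I = 10.18·e^(−0.0396·4/12) = 10.0465
Fair forward F* = (S − I)·e^(rT) = (424.62 − 10.0465)·e^0.016500 = 414.5735 × 1.016637 = 421.4708
Market $434.32 > fair 421.4708: forward overpriced → cash-and-carry (borrow at r, buy the stock and collect the dividends, short the forward).
Profit at T = |F_mkt − F*| = |434.32 − 421.4708| = $12.85 per share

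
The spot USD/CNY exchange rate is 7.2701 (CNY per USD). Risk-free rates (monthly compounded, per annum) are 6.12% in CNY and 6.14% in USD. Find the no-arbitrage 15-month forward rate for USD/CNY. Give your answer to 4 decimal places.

7.2683

By covered interest parity, F = S · (1+r_CNY/12)^(12T) / (1+r_USD/12)^(12T)
= 7.2701 × 1.079292 / 1.079561 = 7.2701 × 0.999751
F = 7.2683 CNY per USD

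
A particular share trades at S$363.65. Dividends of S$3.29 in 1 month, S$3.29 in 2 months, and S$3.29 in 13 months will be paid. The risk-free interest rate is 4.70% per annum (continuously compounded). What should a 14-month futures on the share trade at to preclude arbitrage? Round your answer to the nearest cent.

PV(dividends) I = 3.29·e^(−0.0470·1/12) + 3.29·e^(−0.0470·2/12) + 3.29·e^(−0.0470·13/12)
I = 3.2771 + 3.2643 + 3.1267 = 9.6681
F = (S − I)·e^(rT) = (363.65 − 9.6681) · e^(0.0470·14/12)
= 353.9819 · e^0.054833 = 353.9819 × 1.056364 = S$373.93

S$373.93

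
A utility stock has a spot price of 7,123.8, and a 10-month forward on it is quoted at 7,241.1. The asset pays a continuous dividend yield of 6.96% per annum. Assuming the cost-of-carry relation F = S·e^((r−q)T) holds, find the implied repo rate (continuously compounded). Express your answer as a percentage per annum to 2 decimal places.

8.92%

From F = S·e^((r−q)T): (r − q) = ln(F/S)/T
ln(7241.1/7123.8) = ln(1.016466) = 0.016332
(r − q) = 0.016332 / (10/12) = 0.019598
r = ln(F/S)/T + q = 0.019598 + 0.0696 = 0.089198
r = 8.92%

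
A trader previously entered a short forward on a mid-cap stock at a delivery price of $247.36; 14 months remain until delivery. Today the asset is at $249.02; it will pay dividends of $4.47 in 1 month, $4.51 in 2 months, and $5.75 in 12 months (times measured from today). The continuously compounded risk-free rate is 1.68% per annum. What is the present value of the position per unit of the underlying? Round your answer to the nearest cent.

$8.15

PV(remaining dividends) I = 4.47·e^(−0.0168·1/12) + 4.51·e^(−0.0168·2/12) + 5.75·e^(−0.0168·12/12) = 14.6153
Current forward F = (S − I)·e^(rT) = (249.02 − 14.6153)·e^(0.0168·14/12) = 234.4047 × 1.019793 = 239.0443
Value (long) = (F − K)·e^(−rT) = (239.0443 − 247.36) × 0.980591 = -8.1543
Short position value = −(long value) = $8.15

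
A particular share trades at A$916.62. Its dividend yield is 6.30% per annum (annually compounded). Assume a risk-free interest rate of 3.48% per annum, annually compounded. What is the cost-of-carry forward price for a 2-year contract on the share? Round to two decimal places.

A$868.63

F = S · (1+r)^T / (1+q)^T
= 916.62 × 1.070811 / 1.129969 = 916.62 × 0.947646
F = A$868.63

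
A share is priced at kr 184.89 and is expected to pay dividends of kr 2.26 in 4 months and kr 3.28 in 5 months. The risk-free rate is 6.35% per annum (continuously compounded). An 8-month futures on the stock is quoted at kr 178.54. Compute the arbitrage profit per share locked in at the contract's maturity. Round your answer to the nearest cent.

PV(dividends) I = 2.26·e^(−0.0635·4/12) + 3.28·e^(−0.0635·5/12) = 5.4070
Fair futures F* = (S − I)·e^(rT) = (184.89 − 5.4070)·e^0.042333 = 179.4830 × 1.043242 = 187.2442
Market kr 178.54 < fair 187.2442: forward underpriced → reverse cash-and-carry (short the stock, invest proceeds at r, pay the dividends, go long the forward).
Profit at T = |F_mkt − F*| = |178.54 − 187.2442| = kr 8.70 per share

kr 8.70 per share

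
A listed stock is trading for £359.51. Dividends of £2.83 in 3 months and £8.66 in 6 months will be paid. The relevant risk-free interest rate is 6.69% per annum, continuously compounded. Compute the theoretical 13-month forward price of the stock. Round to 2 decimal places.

PV(dividends) I = 2.83·e^(−0.0669·3/12) + 8.66·e^(−0.0669·6/12)
I = 2.7831 + 8.3751 = 11.1582
F = (S − I)·e^(rT) = (359.51 − 11.1582) · e^(0.0669·13/12)
= 348.3518 · e^0.072475 = 348.3518 × 1.075166 = £374.54

£374.54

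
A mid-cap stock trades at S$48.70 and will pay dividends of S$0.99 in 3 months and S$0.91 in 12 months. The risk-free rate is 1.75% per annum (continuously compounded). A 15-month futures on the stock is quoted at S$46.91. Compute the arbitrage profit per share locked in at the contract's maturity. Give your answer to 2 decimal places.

S$0.95 per share

PV(dividends) I = 0.99·e^(−0.0175·3/12) + 0.91·e^(−0.0175·12/12) = 1.8799
Fair futures F* = (S − I)·e^(rT) = (48.70 − 1.8799)·e^0.021875 = 46.8201 × 1.022116 = 47.8556
Market S$46.91 < fair 47.8556: forward underpriced → reverse cash-and-carry (short the stock, invest proceeds at r, pay the dividends, go long the forward).
Profit at T = |F_mkt − F*| = |46.91 − 47.8556| = S$0.95 per share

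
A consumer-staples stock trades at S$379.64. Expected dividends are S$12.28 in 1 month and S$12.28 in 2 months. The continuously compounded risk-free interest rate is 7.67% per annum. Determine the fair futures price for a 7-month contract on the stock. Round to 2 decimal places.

PV(dividends) I = 12.28·e^(−0.0767·1/12) + 12.28·e^(−0.0767·2/12)
I = 12.2018 + 12.1240 = 24.3258
F = (S − I)·e^(rT) = (379.64 − 24.3258) · e^(0.0767·7/12)
= 355.3142 · e^0.044742 = 355.3142 × 1.045758 = S$371.57

S$371.57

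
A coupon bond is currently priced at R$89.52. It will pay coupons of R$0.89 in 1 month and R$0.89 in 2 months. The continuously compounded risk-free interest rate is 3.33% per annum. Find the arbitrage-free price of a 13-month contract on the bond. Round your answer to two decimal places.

R$90.97

PV(coupons) I = 0.89·e^(−0.0333·1/12) + 0.89·e^(−0.0333·2/12)
I = 0.8875 + 0.8851 = 1.7726
F = (S − I)·e^(rT) = (89.52 − 1.7726) · e^(0.0333·13/12)
= 87.7474 · e^0.036075 = 87.7474 × 1.036734 = R$90.97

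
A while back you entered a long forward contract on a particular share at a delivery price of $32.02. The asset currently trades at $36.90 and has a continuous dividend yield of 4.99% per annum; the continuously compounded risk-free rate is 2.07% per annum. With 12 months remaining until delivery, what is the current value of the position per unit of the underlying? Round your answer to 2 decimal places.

$3.74

Current fair forward for the remaining 12 months: F = S·e^((r − q)·T), (r − q) = 0.0207 − 0.0499 = -0.0292
F = 36.90 · e^(-0.0292 × 12/12) = 36.90 × 0.971222 = 35.8381
Value of long forward = (F − K)·e^(−rT) = (35.8381 − 32.02) · e^(−0.0207·12/12)
= 3.8181 × 0.979513 = 3.74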